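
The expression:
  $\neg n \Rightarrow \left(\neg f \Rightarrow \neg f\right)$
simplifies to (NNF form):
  $\text{True}$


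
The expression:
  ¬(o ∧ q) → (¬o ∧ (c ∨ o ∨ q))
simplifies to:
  q ∨ (c ∧ ¬o)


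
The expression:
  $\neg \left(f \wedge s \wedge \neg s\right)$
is always true.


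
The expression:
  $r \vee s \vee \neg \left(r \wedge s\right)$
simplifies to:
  $\text{True}$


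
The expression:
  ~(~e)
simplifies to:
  e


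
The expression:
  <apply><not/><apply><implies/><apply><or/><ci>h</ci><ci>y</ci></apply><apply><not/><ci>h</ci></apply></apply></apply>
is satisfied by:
  {h: True}


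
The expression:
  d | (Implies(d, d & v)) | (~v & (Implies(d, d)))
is always true.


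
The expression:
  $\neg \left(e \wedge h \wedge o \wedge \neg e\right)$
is always true.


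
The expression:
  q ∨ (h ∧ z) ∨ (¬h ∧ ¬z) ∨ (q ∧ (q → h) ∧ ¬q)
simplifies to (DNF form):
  q ∨ (h ∧ z) ∨ (¬h ∧ ¬z)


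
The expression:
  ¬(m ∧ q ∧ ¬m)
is always true.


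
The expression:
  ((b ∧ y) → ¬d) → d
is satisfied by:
  {d: True}


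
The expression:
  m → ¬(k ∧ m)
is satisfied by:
  {k: False, m: False}
  {m: True, k: False}
  {k: True, m: False}


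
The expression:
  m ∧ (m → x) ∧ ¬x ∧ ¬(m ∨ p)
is never true.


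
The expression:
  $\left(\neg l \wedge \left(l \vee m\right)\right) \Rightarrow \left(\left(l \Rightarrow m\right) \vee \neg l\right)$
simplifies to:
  $\text{True}$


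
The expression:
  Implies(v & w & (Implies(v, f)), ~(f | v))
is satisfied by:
  {w: False, v: False, f: False}
  {f: True, w: False, v: False}
  {v: True, w: False, f: False}
  {f: True, v: True, w: False}
  {w: True, f: False, v: False}
  {f: True, w: True, v: False}
  {v: True, w: True, f: False}


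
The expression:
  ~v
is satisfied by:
  {v: False}


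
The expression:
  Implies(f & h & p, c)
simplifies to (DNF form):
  c | ~f | ~h | ~p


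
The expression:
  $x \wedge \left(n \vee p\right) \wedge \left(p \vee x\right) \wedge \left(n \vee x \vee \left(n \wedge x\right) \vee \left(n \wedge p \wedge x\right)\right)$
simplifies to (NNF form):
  $x \wedge \left(n \vee p\right)$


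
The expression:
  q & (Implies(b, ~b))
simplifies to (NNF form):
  q & ~b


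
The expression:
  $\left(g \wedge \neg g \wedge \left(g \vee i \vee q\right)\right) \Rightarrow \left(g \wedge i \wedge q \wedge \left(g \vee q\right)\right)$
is always true.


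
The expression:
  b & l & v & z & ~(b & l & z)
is never true.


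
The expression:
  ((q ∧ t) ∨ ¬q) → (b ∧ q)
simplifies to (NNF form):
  q ∧ (b ∨ ¬t)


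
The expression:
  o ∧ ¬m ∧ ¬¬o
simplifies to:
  o ∧ ¬m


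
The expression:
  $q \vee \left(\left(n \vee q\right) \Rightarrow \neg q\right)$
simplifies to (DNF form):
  $\text{True}$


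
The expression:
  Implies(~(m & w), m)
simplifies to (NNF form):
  m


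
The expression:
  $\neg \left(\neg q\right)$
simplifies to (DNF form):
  $q$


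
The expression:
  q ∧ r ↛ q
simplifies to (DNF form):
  False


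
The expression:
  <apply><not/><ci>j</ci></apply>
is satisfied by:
  {j: False}


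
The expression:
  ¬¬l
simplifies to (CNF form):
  l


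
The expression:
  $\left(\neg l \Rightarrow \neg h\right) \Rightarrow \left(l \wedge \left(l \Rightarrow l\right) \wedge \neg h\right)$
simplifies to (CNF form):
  $\left(h \vee l\right) \wedge \left(h \vee \neg h\right) \wedge \left(l \vee \neg l\right) \wedge \left(\neg h \vee \neg l\right)$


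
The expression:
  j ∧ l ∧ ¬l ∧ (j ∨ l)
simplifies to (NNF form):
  False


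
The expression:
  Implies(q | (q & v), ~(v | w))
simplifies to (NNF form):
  ~q | (~v & ~w)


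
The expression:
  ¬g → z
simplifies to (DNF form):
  g ∨ z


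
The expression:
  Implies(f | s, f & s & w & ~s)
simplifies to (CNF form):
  ~f & ~s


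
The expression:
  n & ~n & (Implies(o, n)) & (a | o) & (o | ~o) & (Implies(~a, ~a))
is never true.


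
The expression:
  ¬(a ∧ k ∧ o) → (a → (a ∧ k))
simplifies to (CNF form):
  k ∨ ¬a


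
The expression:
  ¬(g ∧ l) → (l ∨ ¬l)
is always true.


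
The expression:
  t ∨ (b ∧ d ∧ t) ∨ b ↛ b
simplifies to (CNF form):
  t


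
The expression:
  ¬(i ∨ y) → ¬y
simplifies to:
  True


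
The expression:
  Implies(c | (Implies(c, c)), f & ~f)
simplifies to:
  False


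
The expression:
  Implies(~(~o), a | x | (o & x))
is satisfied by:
  {a: True, x: True, o: False}
  {a: True, o: False, x: False}
  {x: True, o: False, a: False}
  {x: False, o: False, a: False}
  {a: True, x: True, o: True}
  {a: True, o: True, x: False}
  {x: True, o: True, a: False}


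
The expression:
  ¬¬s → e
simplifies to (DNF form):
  e ∨ ¬s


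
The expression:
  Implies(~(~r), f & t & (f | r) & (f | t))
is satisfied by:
  {t: True, f: True, r: False}
  {t: True, f: False, r: False}
  {f: True, t: False, r: False}
  {t: False, f: False, r: False}
  {r: True, t: True, f: True}


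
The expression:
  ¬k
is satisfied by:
  {k: False}


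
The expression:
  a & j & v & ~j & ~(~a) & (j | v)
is never true.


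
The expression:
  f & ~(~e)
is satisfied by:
  {e: True, f: True}


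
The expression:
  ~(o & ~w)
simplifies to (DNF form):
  w | ~o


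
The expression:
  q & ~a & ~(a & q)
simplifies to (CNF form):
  q & ~a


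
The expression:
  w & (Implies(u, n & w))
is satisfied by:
  {n: True, w: True, u: False}
  {w: True, u: False, n: False}
  {n: True, u: True, w: True}


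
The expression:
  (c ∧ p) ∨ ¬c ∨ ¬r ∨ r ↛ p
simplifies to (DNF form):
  True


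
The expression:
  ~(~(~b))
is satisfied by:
  {b: False}


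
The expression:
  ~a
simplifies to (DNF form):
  ~a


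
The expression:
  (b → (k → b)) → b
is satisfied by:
  {b: True}


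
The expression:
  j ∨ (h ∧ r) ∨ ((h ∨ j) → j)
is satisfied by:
  {r: True, j: True, h: False}
  {r: True, j: False, h: False}
  {j: True, r: False, h: False}
  {r: False, j: False, h: False}
  {r: True, h: True, j: True}
  {r: True, h: True, j: False}
  {h: True, j: True, r: False}


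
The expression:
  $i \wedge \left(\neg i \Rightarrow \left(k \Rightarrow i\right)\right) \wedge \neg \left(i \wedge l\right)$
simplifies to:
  $i \wedge \neg l$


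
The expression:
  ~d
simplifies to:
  ~d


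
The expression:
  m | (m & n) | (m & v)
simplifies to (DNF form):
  m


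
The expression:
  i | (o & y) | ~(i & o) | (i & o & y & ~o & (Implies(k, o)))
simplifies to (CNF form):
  True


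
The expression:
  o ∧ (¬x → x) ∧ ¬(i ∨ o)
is never true.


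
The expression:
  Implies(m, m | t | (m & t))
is always true.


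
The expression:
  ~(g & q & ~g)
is always true.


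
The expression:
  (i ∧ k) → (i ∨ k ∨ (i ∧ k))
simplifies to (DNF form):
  True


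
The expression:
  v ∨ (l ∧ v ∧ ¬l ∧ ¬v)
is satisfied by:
  {v: True}


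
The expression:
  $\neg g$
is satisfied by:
  {g: False}


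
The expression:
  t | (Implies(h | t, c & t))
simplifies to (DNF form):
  t | ~h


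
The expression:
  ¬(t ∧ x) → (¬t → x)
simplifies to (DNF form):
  t ∨ x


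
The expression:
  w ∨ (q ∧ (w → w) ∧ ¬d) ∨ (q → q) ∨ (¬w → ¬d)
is always true.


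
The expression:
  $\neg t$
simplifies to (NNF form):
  $\neg t$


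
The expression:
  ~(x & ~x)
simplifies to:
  True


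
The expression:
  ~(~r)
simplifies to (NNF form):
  r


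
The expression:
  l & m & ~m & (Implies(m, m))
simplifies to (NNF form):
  False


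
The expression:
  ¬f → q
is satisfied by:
  {q: True, f: True}
  {q: True, f: False}
  {f: True, q: False}


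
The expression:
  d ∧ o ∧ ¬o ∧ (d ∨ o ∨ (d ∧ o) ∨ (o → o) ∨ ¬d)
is never true.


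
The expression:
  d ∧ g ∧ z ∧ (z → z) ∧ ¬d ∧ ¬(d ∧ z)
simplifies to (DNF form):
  False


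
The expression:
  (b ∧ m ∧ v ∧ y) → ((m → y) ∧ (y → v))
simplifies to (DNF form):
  True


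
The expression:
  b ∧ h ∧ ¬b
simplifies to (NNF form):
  False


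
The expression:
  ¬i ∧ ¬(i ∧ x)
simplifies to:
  ¬i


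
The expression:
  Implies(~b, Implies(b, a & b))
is always true.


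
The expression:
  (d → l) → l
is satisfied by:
  {d: True, l: True}
  {d: True, l: False}
  {l: True, d: False}


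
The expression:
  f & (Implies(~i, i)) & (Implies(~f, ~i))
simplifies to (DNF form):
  f & i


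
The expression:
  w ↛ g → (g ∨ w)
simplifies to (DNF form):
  True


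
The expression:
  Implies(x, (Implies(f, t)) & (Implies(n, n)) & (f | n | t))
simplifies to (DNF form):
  t | ~x | (n & ~f)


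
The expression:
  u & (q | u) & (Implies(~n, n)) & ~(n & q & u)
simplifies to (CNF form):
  n & u & ~q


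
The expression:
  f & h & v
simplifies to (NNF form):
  f & h & v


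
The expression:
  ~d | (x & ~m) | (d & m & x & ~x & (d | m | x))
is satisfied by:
  {x: True, d: False, m: False}
  {x: False, d: False, m: False}
  {m: True, x: True, d: False}
  {m: True, x: False, d: False}
  {d: True, x: True, m: False}


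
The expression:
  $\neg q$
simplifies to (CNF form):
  $\neg q$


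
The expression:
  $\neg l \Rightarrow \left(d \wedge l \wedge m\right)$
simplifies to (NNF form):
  $l$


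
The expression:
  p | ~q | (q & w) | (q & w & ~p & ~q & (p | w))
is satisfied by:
  {p: True, w: True, q: False}
  {p: True, w: False, q: False}
  {w: True, p: False, q: False}
  {p: False, w: False, q: False}
  {p: True, q: True, w: True}
  {p: True, q: True, w: False}
  {q: True, w: True, p: False}


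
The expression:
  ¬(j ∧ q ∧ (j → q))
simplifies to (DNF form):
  ¬j ∨ ¬q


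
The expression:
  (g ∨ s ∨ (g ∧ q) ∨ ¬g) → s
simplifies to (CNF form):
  s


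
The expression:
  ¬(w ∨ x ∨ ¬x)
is never true.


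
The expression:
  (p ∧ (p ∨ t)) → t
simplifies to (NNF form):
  t ∨ ¬p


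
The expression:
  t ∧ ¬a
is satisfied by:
  {t: True, a: False}


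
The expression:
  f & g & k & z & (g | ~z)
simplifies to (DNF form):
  f & g & k & z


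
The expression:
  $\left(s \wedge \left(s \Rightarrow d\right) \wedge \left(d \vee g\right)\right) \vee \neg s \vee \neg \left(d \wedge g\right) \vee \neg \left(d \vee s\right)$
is always true.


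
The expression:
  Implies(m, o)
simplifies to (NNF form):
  o | ~m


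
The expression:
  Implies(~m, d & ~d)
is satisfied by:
  {m: True}


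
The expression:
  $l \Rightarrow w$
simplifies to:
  $w \vee \neg l$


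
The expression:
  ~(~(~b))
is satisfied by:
  {b: False}


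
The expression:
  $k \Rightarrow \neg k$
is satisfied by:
  {k: False}


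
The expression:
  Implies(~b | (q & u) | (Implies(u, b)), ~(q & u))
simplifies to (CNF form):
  ~q | ~u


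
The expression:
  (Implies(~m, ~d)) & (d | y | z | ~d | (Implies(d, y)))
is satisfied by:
  {m: True, d: False}
  {d: False, m: False}
  {d: True, m: True}


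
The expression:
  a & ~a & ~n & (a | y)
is never true.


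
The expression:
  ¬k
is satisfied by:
  {k: False}


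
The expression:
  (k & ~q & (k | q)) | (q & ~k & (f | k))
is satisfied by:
  {k: True, f: True, q: False}
  {k: True, f: False, q: False}
  {q: True, f: True, k: False}


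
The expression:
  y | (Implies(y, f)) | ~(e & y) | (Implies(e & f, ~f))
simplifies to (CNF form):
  True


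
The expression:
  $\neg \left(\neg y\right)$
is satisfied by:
  {y: True}


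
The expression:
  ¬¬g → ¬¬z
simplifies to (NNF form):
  z ∨ ¬g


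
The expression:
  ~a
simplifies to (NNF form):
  ~a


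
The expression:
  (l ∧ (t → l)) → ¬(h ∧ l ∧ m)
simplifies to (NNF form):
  ¬h ∨ ¬l ∨ ¬m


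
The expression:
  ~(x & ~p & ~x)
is always true.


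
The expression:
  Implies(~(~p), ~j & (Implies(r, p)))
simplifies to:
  ~j | ~p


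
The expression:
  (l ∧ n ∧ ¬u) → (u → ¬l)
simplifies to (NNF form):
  True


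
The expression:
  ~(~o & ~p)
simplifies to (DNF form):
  o | p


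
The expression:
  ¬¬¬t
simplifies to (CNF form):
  ¬t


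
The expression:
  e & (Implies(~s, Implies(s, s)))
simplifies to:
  e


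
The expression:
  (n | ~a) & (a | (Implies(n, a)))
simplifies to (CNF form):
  (a | ~a) & (a | ~n) & (n | ~a) & (n | ~n)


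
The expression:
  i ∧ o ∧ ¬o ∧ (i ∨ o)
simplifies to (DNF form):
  False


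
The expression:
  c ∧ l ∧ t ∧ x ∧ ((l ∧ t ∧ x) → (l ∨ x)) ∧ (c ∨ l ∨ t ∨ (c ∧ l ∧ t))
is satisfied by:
  {t: True, c: True, x: True, l: True}


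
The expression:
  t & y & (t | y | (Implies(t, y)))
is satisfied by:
  {t: True, y: True}


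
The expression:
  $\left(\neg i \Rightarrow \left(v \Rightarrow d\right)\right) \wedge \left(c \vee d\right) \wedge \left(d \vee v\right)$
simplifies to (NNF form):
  $d \vee \left(c \wedge i \wedge v\right)$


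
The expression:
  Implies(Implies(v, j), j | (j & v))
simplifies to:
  j | v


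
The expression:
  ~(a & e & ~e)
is always true.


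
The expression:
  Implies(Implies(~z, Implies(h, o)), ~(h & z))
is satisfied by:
  {h: False, z: False}
  {z: True, h: False}
  {h: True, z: False}


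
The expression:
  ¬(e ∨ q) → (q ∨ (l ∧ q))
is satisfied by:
  {q: True, e: True}
  {q: True, e: False}
  {e: True, q: False}


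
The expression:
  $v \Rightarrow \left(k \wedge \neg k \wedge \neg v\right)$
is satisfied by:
  {v: False}


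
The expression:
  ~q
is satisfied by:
  {q: False}


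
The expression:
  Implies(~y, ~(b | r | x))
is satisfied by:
  {y: True, b: False, r: False, x: False}
  {y: True, x: True, b: False, r: False}
  {y: True, r: True, b: False, x: False}
  {y: True, x: True, r: True, b: False}
  {y: True, b: True, r: False, x: False}
  {y: True, x: True, b: True, r: False}
  {y: True, r: True, b: True, x: False}
  {y: True, x: True, r: True, b: True}
  {x: False, b: False, r: False, y: False}


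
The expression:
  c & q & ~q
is never true.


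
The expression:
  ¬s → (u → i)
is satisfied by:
  {i: True, s: True, u: False}
  {i: True, u: False, s: False}
  {s: True, u: False, i: False}
  {s: False, u: False, i: False}
  {i: True, s: True, u: True}
  {i: True, u: True, s: False}
  {s: True, u: True, i: False}


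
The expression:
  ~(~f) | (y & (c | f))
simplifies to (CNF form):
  (c | f) & (f | y)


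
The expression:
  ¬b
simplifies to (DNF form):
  ¬b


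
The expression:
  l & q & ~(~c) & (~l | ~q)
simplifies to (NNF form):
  False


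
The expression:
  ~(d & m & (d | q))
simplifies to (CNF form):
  ~d | ~m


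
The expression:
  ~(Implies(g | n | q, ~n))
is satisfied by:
  {n: True}


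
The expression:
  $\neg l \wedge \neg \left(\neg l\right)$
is never true.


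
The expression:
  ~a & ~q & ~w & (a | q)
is never true.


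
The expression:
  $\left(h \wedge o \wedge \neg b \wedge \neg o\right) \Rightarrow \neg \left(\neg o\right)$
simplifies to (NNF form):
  $\text{True}$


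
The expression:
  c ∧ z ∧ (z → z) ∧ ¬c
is never true.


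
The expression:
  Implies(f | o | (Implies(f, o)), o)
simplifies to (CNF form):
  o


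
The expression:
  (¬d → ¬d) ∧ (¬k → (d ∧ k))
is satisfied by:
  {k: True}


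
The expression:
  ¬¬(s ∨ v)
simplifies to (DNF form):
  s ∨ v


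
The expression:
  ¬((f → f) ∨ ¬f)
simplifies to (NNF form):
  False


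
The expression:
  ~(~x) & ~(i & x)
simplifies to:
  x & ~i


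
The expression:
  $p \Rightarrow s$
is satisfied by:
  {s: True, p: False}
  {p: False, s: False}
  {p: True, s: True}


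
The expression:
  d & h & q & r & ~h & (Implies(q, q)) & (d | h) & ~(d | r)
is never true.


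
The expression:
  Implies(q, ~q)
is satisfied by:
  {q: False}


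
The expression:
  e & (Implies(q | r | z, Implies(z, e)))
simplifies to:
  e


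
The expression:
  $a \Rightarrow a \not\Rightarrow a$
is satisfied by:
  {a: False}


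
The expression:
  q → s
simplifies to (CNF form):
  s ∨ ¬q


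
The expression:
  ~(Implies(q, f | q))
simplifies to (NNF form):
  False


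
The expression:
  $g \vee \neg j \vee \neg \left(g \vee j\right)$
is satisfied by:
  {g: True, j: False}
  {j: False, g: False}
  {j: True, g: True}


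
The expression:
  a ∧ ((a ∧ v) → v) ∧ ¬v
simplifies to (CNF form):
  a ∧ ¬v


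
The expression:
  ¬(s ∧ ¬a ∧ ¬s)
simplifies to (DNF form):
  True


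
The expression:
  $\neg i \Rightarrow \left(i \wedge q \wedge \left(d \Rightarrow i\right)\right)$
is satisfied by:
  {i: True}


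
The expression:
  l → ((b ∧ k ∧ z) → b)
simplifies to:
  True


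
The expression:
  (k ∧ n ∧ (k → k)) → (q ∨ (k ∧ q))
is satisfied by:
  {q: True, k: False, n: False}
  {k: False, n: False, q: False}
  {n: True, q: True, k: False}
  {n: True, k: False, q: False}
  {q: True, k: True, n: False}
  {k: True, q: False, n: False}
  {n: True, k: True, q: True}


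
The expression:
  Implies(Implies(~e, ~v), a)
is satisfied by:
  {a: True, v: True, e: False}
  {a: True, v: False, e: False}
  {a: True, e: True, v: True}
  {a: True, e: True, v: False}
  {v: True, e: False, a: False}


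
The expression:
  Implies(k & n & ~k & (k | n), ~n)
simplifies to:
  True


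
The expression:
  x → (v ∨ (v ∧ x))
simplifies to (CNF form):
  v ∨ ¬x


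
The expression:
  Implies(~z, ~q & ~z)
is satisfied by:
  {z: True, q: False}
  {q: False, z: False}
  {q: True, z: True}


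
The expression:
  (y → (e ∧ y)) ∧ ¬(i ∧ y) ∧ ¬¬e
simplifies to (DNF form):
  (e ∧ ¬i) ∨ (e ∧ ¬y)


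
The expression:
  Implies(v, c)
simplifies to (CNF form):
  c | ~v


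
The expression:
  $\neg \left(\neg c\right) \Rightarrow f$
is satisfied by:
  {f: True, c: False}
  {c: False, f: False}
  {c: True, f: True}


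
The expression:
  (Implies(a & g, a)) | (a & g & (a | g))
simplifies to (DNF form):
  True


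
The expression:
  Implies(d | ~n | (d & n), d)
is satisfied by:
  {n: True, d: True}
  {n: True, d: False}
  {d: True, n: False}


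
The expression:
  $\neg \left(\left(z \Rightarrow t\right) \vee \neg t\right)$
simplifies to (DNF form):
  $\text{False}$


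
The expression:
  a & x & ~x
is never true.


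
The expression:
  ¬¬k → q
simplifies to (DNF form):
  q ∨ ¬k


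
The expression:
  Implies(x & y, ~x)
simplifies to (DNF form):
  ~x | ~y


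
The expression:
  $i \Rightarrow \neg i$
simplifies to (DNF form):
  $\neg i$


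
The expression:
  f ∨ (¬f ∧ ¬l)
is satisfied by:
  {f: True, l: False}
  {l: False, f: False}
  {l: True, f: True}


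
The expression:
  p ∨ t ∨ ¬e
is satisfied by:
  {p: True, t: True, e: False}
  {p: True, e: False, t: False}
  {t: True, e: False, p: False}
  {t: False, e: False, p: False}
  {p: True, t: True, e: True}
  {p: True, e: True, t: False}
  {t: True, e: True, p: False}


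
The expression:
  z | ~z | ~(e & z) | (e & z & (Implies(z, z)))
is always true.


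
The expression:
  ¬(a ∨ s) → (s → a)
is always true.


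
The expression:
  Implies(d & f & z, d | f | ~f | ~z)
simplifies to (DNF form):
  True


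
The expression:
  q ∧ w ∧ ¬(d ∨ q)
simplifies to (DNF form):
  False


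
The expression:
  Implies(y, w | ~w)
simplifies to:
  True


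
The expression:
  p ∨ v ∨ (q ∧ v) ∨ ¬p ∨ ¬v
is always true.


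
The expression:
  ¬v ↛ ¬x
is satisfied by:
  {x: True, v: False}


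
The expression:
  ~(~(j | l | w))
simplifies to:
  j | l | w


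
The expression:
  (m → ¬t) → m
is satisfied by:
  {m: True}


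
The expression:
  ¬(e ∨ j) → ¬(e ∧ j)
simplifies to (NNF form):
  True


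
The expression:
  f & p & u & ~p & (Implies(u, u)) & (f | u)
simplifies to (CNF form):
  False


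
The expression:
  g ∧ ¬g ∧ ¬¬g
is never true.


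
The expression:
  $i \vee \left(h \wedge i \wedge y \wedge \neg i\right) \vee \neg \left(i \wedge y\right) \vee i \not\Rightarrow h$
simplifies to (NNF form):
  $\text{True}$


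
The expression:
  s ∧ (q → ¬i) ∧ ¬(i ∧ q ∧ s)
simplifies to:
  s ∧ (¬i ∨ ¬q)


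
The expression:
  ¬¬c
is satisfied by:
  {c: True}


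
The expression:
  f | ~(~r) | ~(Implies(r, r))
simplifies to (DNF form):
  f | r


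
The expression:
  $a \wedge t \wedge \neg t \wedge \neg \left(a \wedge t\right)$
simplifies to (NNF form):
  $\text{False}$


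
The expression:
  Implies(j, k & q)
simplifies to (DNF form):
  ~j | (k & q)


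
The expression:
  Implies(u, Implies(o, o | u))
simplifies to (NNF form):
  True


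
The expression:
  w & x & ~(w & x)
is never true.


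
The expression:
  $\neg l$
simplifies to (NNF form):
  $\neg l$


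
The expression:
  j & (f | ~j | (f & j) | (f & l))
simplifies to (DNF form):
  f & j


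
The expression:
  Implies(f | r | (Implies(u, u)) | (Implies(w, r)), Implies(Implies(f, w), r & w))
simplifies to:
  (r & w) | (f & ~w)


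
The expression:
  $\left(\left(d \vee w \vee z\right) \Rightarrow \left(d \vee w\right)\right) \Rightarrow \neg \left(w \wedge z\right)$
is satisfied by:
  {w: False, z: False}
  {z: True, w: False}
  {w: True, z: False}


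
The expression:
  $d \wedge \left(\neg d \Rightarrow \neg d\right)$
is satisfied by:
  {d: True}


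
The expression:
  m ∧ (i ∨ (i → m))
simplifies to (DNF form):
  m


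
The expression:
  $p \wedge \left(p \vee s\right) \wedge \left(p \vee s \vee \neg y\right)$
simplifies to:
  $p$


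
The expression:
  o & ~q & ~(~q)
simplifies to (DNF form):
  False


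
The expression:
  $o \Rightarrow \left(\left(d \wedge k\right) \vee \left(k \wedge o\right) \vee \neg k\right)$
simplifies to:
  $\text{True}$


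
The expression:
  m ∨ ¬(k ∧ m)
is always true.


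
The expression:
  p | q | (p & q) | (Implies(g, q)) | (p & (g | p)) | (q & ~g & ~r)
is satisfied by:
  {q: True, p: True, g: False}
  {q: True, g: False, p: False}
  {p: True, g: False, q: False}
  {p: False, g: False, q: False}
  {q: True, p: True, g: True}
  {q: True, g: True, p: False}
  {p: True, g: True, q: False}


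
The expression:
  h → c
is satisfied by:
  {c: True, h: False}
  {h: False, c: False}
  {h: True, c: True}


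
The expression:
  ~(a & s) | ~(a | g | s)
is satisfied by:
  {s: False, a: False}
  {a: True, s: False}
  {s: True, a: False}


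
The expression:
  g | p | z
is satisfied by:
  {z: True, g: True, p: True}
  {z: True, g: True, p: False}
  {z: True, p: True, g: False}
  {z: True, p: False, g: False}
  {g: True, p: True, z: False}
  {g: True, p: False, z: False}
  {p: True, g: False, z: False}


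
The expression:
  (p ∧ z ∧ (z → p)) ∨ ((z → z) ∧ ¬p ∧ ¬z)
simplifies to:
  (p ∧ z) ∨ (¬p ∧ ¬z)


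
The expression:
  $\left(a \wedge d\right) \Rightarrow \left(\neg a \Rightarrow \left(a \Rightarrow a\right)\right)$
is always true.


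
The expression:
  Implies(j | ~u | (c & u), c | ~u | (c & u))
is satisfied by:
  {c: True, u: False, j: False}
  {u: False, j: False, c: False}
  {j: True, c: True, u: False}
  {j: True, u: False, c: False}
  {c: True, u: True, j: False}
  {u: True, c: False, j: False}
  {j: True, u: True, c: True}


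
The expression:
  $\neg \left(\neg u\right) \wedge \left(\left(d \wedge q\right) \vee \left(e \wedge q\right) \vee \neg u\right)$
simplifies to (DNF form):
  $\left(d \wedge q \wedge u\right) \vee \left(e \wedge q \wedge u\right)$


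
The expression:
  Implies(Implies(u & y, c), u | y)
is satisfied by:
  {y: True, u: True}
  {y: True, u: False}
  {u: True, y: False}


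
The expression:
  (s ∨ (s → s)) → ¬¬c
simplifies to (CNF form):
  c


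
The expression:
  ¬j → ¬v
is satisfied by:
  {j: True, v: False}
  {v: False, j: False}
  {v: True, j: True}


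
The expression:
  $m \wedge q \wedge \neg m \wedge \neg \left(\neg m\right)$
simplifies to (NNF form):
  $\text{False}$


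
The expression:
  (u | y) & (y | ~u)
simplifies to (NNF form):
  y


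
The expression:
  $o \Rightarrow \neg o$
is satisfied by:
  {o: False}


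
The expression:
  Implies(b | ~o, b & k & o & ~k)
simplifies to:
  o & ~b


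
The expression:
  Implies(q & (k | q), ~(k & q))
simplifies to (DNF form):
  ~k | ~q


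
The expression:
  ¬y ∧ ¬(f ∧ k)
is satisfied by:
  {k: False, y: False, f: False}
  {f: True, k: False, y: False}
  {k: True, f: False, y: False}


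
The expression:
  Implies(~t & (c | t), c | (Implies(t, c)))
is always true.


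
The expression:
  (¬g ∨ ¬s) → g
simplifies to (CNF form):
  g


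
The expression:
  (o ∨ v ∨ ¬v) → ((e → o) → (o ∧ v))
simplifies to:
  (e ∧ ¬o) ∨ (o ∧ v)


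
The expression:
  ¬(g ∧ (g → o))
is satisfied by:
  {g: False, o: False}
  {o: True, g: False}
  {g: True, o: False}


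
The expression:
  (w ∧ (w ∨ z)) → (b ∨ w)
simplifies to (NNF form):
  True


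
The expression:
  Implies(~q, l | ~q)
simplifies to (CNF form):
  True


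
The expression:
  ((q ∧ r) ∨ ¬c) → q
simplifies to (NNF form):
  c ∨ q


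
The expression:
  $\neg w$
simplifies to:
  $\neg w$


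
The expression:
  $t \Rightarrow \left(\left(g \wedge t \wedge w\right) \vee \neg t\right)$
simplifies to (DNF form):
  $\left(g \wedge w\right) \vee \neg t$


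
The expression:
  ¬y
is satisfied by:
  {y: False}


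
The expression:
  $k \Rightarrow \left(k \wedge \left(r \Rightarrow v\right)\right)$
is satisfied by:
  {v: True, k: False, r: False}
  {k: False, r: False, v: False}
  {r: True, v: True, k: False}
  {r: True, k: False, v: False}
  {v: True, k: True, r: False}
  {k: True, v: False, r: False}
  {r: True, k: True, v: True}


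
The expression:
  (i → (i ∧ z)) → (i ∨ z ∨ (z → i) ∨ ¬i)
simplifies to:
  True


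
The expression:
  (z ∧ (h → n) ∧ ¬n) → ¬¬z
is always true.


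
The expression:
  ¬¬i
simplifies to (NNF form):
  i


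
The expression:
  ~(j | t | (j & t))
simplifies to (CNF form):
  ~j & ~t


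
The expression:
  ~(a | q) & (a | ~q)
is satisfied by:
  {q: False, a: False}


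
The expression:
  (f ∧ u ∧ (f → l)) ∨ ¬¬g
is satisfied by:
  {l: True, g: True, u: True, f: True}
  {l: True, g: True, u: True, f: False}
  {l: True, g: True, f: True, u: False}
  {l: True, g: True, f: False, u: False}
  {g: True, u: True, f: True, l: False}
  {g: True, u: True, f: False, l: False}
  {g: True, u: False, f: True, l: False}
  {g: True, u: False, f: False, l: False}
  {l: True, u: True, f: True, g: False}


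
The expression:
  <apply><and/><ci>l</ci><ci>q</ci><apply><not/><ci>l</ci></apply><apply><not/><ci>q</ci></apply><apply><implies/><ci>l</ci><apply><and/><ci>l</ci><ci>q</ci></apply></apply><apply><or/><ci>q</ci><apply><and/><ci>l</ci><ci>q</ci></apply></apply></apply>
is never true.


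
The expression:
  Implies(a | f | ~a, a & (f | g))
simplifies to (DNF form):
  (a & f) | (a & g)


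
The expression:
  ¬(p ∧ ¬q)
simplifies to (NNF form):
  q ∨ ¬p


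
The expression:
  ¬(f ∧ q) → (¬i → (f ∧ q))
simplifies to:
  i ∨ (f ∧ q)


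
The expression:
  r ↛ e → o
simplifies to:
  e ∨ o ∨ ¬r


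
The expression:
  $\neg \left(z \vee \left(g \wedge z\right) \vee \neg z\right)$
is never true.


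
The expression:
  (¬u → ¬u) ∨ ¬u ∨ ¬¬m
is always true.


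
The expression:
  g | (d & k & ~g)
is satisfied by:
  {k: True, g: True, d: True}
  {k: True, g: True, d: False}
  {g: True, d: True, k: False}
  {g: True, d: False, k: False}
  {k: True, d: True, g: False}


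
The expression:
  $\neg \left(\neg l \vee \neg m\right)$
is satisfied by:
  {m: True, l: True}


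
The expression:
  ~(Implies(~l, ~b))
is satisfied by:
  {b: True, l: False}


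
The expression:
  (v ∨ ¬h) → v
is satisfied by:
  {v: True, h: True}
  {v: True, h: False}
  {h: True, v: False}


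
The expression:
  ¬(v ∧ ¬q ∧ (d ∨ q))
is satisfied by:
  {q: True, v: False, d: False}
  {v: False, d: False, q: False}
  {d: True, q: True, v: False}
  {d: True, v: False, q: False}
  {q: True, v: True, d: False}
  {v: True, q: False, d: False}
  {d: True, v: True, q: True}


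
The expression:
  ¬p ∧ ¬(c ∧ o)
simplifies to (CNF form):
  ¬p ∧ (¬c ∨ ¬o)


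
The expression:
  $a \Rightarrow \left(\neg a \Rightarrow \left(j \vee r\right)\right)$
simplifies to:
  $\text{True}$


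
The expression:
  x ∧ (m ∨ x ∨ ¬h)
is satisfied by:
  {x: True}


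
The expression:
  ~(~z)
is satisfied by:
  {z: True}


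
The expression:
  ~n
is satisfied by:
  {n: False}


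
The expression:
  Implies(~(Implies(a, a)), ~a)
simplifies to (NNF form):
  True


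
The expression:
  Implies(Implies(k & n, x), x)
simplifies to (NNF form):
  x | (k & n)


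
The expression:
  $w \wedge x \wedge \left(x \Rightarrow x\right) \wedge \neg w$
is never true.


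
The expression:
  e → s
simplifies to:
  s ∨ ¬e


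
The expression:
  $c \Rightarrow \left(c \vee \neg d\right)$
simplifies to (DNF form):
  $\text{True}$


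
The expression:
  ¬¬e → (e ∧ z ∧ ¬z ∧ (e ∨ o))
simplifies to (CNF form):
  ¬e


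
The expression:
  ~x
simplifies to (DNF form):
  ~x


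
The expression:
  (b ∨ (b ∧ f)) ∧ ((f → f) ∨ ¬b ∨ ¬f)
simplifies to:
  b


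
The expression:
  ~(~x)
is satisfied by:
  {x: True}


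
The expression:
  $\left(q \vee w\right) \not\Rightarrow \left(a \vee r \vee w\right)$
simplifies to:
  $q \wedge \neg a \wedge \neg r \wedge \neg w$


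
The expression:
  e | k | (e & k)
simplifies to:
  e | k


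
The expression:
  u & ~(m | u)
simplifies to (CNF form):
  False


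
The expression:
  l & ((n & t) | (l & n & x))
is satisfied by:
  {x: True, t: True, n: True, l: True}
  {x: True, n: True, l: True, t: False}
  {t: True, n: True, l: True, x: False}


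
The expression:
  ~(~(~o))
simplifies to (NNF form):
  ~o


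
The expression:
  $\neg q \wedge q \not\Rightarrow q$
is never true.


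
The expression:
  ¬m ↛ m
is always true.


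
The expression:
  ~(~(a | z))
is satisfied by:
  {a: True, z: True}
  {a: True, z: False}
  {z: True, a: False}


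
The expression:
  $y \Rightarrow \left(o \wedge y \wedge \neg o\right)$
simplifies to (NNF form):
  $\neg y$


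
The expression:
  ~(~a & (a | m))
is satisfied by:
  {a: True, m: False}
  {m: False, a: False}
  {m: True, a: True}


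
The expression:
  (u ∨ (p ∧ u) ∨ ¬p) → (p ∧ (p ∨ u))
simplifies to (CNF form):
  p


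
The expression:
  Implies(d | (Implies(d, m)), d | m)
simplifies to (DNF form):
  d | m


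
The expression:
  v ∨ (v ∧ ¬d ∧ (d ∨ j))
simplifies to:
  v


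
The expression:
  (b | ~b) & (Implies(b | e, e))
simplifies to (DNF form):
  e | ~b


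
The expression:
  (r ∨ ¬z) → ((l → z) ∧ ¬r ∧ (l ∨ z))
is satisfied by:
  {z: True, r: False}


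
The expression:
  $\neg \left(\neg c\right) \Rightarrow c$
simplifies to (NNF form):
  $\text{True}$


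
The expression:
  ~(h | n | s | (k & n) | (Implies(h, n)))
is never true.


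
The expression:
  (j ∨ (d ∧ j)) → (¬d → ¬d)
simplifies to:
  True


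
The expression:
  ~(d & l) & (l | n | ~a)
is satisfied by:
  {n: True, a: False, l: False, d: False}
  {n: False, a: False, l: False, d: False}
  {d: True, n: True, a: False, l: False}
  {d: True, n: False, a: False, l: False}
  {a: True, n: True, d: False, l: False}
  {d: True, a: True, n: True, l: False}
  {l: True, n: True, a: False, d: False}
  {l: True, n: False, a: False, d: False}
  {l: True, a: True, n: True, d: False}
  {l: True, a: True, n: False, d: False}


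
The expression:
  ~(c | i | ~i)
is never true.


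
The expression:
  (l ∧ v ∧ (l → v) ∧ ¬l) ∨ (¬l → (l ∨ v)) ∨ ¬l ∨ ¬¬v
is always true.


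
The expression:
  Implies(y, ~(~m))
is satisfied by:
  {m: True, y: False}
  {y: False, m: False}
  {y: True, m: True}


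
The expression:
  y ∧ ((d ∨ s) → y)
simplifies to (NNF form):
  y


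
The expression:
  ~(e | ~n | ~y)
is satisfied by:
  {y: True, n: True, e: False}


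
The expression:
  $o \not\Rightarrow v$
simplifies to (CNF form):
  $o \wedge \neg v$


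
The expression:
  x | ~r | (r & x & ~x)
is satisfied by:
  {x: True, r: False}
  {r: False, x: False}
  {r: True, x: True}


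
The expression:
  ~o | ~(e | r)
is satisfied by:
  {e: False, o: False, r: False}
  {r: True, e: False, o: False}
  {e: True, r: False, o: False}
  {r: True, e: True, o: False}
  {o: True, r: False, e: False}


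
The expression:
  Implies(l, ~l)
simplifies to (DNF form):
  ~l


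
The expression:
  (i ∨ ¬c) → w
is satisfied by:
  {c: True, w: True, i: False}
  {w: True, i: False, c: False}
  {c: True, w: True, i: True}
  {w: True, i: True, c: False}
  {c: True, i: False, w: False}


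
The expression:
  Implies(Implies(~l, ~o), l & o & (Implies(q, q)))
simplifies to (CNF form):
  o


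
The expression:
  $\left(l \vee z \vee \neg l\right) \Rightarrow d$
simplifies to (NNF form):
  $d$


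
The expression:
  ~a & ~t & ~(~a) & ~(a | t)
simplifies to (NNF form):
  False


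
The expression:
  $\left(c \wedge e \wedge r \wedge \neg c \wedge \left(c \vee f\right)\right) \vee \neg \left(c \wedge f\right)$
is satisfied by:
  {c: False, f: False}
  {f: True, c: False}
  {c: True, f: False}


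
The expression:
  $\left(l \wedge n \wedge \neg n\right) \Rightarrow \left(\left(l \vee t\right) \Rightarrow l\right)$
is always true.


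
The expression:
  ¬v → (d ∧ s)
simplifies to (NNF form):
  v ∨ (d ∧ s)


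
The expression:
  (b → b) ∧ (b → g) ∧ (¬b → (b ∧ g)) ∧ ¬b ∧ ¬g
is never true.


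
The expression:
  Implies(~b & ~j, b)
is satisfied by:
  {b: True, j: True}
  {b: True, j: False}
  {j: True, b: False}


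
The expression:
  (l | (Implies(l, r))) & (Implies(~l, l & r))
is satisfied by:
  {l: True}


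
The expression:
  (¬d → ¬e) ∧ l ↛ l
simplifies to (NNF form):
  False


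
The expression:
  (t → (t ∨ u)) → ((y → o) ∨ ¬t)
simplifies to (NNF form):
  o ∨ ¬t ∨ ¬y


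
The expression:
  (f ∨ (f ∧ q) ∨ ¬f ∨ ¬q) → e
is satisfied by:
  {e: True}


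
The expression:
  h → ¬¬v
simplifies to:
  v ∨ ¬h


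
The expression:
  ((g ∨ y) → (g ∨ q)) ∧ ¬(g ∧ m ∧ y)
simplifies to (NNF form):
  (g ∧ ¬m) ∨ (q ∧ ¬g) ∨ ¬y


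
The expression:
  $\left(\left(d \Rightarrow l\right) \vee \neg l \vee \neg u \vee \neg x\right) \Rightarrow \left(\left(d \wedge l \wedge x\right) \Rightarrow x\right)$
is always true.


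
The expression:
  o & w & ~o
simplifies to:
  False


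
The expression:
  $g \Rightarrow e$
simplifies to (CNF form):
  $e \vee \neg g$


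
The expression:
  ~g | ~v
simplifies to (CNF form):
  ~g | ~v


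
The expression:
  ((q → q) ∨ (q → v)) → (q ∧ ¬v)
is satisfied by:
  {q: True, v: False}


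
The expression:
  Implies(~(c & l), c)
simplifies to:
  c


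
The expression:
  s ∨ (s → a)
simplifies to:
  True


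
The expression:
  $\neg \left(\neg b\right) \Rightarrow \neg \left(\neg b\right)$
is always true.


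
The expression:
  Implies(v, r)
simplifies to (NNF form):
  r | ~v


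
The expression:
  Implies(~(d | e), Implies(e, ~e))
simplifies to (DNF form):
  True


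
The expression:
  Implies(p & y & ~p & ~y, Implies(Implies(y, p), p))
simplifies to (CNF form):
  True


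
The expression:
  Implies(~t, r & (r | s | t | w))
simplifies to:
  r | t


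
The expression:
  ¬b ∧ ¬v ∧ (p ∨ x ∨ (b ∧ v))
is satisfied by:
  {x: True, p: True, v: False, b: False}
  {x: True, v: False, p: False, b: False}
  {p: True, x: False, v: False, b: False}


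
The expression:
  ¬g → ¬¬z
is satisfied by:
  {z: True, g: True}
  {z: True, g: False}
  {g: True, z: False}


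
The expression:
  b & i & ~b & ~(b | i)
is never true.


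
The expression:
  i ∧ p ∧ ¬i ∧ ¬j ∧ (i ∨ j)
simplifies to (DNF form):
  False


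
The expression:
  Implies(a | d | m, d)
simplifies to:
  d | (~a & ~m)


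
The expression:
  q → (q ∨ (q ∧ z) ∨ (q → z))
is always true.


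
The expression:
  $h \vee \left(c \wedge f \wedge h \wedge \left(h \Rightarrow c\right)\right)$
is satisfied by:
  {h: True}


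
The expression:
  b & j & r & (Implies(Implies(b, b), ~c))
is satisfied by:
  {j: True, b: True, r: True, c: False}


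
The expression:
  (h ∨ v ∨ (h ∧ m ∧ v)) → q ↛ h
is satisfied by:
  {q: True, v: False, h: False}
  {v: False, h: False, q: False}
  {q: True, v: True, h: False}


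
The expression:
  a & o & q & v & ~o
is never true.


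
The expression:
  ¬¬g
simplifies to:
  g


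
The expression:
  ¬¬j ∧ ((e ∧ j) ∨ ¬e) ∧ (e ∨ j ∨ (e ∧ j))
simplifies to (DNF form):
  j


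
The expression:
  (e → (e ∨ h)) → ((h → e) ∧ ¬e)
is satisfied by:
  {e: False, h: False}


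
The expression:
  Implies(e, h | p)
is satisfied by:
  {h: True, p: True, e: False}
  {h: True, e: False, p: False}
  {p: True, e: False, h: False}
  {p: False, e: False, h: False}
  {h: True, p: True, e: True}
  {h: True, e: True, p: False}
  {p: True, e: True, h: False}


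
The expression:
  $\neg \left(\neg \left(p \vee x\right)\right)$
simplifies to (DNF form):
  $p \vee x$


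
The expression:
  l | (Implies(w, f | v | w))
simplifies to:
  True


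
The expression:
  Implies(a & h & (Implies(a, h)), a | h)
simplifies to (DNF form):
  True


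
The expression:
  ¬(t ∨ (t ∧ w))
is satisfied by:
  {t: False}
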